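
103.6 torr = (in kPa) 13.81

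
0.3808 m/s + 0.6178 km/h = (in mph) 1.236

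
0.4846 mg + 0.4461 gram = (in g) 0.4466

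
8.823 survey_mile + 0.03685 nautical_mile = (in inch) 5.617e+05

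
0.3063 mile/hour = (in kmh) 0.4929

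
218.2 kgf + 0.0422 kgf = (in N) 2140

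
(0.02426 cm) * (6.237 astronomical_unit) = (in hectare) 2.264e+04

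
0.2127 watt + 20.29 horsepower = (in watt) 1.513e+04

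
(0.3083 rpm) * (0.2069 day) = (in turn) 91.85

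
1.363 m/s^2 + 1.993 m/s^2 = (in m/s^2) 3.356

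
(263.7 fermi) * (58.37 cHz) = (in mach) 4.52e-16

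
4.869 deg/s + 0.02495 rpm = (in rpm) 0.8365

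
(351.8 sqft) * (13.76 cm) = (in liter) 4497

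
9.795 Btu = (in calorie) 2470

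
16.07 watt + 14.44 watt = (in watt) 30.51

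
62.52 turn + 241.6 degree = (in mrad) 3.97e+05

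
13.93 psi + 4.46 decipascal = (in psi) 13.93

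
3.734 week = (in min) 3.764e+04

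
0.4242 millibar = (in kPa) 0.04242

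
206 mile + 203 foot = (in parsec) 1.075e-11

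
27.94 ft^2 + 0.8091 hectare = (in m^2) 8094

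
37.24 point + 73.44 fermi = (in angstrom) 1.314e+08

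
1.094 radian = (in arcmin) 3761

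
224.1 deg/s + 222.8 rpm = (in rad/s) 27.24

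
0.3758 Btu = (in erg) 3.965e+09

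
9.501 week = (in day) 66.51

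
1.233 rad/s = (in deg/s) 70.65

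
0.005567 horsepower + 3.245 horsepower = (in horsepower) 3.251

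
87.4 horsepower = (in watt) 6.517e+04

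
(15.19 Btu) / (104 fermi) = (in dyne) 1.541e+22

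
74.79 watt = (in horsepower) 0.1003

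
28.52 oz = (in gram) 808.5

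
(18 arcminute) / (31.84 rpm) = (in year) 4.98e-11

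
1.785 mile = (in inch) 1.131e+05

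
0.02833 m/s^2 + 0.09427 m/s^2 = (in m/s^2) 0.1226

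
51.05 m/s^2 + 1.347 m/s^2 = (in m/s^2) 52.4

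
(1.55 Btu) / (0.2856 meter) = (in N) 5726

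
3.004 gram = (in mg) 3004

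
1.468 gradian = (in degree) 1.321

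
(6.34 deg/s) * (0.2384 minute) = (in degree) 90.69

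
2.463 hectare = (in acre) 6.086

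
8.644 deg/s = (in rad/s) 0.1509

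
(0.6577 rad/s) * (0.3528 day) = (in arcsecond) 4.135e+09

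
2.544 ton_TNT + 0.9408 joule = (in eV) 6.644e+28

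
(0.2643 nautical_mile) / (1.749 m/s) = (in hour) 0.07774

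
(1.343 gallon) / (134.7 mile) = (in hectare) 2.345e-12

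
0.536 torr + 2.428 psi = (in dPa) 1.681e+05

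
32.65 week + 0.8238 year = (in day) 529.2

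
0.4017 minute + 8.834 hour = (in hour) 8.841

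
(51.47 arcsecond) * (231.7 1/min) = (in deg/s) 0.05521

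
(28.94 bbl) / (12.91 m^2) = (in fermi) 3.564e+14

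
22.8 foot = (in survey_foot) 22.8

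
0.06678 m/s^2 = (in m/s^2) 0.06678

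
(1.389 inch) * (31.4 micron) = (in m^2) 1.108e-06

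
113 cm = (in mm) 1130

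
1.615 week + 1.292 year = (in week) 68.98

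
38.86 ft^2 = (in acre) 0.0008921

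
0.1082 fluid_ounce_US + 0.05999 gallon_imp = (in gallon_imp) 0.06069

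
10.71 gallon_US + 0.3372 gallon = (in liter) 41.82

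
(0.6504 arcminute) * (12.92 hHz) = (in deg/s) 14.01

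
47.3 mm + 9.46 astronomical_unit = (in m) 1.415e+12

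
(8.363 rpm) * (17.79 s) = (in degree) 892.7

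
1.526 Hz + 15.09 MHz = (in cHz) 1.509e+09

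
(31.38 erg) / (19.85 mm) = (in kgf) 1.612e-05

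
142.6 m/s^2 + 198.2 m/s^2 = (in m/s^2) 340.8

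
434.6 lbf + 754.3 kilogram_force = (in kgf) 951.4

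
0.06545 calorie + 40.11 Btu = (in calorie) 1.011e+04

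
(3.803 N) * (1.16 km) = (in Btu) 4.181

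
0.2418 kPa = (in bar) 0.002418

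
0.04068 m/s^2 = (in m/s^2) 0.04068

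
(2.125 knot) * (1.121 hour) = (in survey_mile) 2.741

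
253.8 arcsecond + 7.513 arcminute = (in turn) 0.0005437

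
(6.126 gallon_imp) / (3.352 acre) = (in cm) 0.0002053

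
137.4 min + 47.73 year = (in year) 47.73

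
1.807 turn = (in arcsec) 2.342e+06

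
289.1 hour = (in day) 12.05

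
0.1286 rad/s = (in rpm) 1.228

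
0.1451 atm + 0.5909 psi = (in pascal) 1.878e+04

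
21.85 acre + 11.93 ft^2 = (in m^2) 8.842e+04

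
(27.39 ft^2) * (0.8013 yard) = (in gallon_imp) 410.1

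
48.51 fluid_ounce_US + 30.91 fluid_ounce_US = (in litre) 2.349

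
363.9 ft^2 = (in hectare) 0.003381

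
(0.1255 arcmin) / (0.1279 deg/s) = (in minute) 0.0002726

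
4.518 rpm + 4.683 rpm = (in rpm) 9.201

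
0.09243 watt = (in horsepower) 0.000124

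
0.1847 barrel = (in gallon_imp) 6.459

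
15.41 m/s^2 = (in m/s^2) 15.41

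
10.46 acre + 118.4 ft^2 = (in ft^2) 4.558e+05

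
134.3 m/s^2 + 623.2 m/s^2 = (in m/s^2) 757.5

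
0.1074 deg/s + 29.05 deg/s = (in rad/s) 0.5089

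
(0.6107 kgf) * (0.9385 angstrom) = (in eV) 3.508e+09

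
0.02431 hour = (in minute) 1.459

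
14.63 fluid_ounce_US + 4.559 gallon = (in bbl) 0.1113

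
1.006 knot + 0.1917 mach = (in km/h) 236.8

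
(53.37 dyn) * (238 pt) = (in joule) 4.481e-05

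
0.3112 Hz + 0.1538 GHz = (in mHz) 1.538e+11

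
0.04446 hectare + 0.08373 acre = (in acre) 0.1936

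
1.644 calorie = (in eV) 4.293e+19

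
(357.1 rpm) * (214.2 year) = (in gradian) 1.608e+13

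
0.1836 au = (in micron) 2.747e+16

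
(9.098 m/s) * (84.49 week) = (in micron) 4.649e+14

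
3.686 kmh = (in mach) 0.003007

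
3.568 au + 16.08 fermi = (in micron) 5.338e+17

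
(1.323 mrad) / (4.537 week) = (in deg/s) 2.762e-08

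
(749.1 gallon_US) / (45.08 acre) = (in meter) 1.554e-05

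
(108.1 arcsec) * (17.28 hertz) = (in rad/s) 0.009056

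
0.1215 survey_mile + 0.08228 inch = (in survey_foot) 641.5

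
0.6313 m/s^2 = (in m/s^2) 0.6313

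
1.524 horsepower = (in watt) 1136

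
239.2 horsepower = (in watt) 1.784e+05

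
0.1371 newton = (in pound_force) 0.03082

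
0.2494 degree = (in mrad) 4.353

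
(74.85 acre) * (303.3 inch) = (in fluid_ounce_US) 7.891e+10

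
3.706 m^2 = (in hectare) 0.0003706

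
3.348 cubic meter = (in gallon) 884.4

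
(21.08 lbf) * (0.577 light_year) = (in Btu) 4.852e+14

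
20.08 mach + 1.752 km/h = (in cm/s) 6.838e+05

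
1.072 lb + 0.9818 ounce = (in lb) 1.133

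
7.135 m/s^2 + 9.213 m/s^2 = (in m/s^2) 16.35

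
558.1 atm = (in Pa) 5.655e+07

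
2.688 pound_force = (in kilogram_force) 1.219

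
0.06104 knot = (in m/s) 0.0314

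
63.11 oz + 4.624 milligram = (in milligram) 1.789e+06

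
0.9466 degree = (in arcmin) 56.8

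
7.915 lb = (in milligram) 3.59e+06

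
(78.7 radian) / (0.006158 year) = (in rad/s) 0.0004053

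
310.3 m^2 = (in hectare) 0.03103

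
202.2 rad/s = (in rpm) 1931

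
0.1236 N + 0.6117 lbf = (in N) 2.845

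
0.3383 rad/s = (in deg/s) 19.38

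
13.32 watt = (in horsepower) 0.01786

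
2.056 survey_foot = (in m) 0.6267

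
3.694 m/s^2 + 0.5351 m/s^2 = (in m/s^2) 4.229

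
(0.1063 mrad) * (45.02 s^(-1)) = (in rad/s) 0.004786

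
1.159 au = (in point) 4.915e+14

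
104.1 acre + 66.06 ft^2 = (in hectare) 42.13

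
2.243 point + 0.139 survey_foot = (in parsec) 1.399e-18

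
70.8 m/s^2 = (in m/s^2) 70.8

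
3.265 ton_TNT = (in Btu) 1.295e+07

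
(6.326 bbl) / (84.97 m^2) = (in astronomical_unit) 7.912e-14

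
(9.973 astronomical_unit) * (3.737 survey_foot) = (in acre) 4.199e+08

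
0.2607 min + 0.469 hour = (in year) 5.403e-05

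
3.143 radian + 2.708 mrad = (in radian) 3.146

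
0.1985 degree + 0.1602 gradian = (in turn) 0.0009519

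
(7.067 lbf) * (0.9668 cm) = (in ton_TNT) 7.264e-11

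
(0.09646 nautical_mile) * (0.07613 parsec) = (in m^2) 4.197e+17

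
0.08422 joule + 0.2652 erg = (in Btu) 7.983e-05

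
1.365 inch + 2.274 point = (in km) 3.547e-05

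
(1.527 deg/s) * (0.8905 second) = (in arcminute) 81.59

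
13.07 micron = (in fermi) 1.307e+10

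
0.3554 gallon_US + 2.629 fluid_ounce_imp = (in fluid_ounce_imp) 49.98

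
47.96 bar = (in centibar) 4796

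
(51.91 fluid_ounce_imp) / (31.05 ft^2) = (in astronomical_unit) 3.418e-15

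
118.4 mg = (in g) 0.1184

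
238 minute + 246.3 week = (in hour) 4.138e+04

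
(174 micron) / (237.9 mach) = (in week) 3.552e-15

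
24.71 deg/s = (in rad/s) 0.4313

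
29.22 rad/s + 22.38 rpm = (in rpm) 301.4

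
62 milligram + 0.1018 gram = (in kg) 0.0001638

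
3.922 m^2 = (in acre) 0.0009691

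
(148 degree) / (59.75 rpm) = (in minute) 0.006881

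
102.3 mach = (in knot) 6.771e+04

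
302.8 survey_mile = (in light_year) 5.151e-11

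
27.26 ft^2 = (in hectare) 0.0002533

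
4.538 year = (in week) 236.6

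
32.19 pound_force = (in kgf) 14.6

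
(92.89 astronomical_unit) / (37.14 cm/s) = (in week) 6.186e+07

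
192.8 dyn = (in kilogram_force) 0.0001966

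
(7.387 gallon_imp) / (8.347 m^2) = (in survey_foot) 0.0132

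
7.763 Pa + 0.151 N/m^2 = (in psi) 0.001148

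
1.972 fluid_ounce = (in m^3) 5.832e-05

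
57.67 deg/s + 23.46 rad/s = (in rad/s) 24.47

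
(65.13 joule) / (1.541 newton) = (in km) 0.04226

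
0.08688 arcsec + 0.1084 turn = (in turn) 0.1084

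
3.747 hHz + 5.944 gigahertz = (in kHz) 5.944e+06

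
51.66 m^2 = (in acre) 0.01277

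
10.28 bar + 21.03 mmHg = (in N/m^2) 1.031e+06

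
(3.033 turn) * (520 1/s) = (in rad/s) 9910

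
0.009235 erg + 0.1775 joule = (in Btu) 0.0001682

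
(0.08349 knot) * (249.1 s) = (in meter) 10.7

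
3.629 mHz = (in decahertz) 0.0003629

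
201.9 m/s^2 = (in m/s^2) 201.9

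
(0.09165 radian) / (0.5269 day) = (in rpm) 1.922e-05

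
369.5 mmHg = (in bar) 0.4926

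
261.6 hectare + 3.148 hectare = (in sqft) 2.85e+07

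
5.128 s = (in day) 5.935e-05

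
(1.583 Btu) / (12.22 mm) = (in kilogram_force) 1.394e+04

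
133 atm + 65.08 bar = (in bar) 199.8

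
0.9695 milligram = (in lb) 2.137e-06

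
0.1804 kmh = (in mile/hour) 0.1121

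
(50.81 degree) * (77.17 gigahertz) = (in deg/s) 3.921e+12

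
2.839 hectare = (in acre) 7.015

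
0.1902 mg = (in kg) 1.902e-07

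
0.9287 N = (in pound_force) 0.2088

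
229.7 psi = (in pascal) 1.584e+06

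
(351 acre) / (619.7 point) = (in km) 6497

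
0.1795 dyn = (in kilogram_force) 1.83e-07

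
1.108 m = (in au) 7.407e-12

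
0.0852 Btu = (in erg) 8.989e+08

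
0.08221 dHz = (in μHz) 8221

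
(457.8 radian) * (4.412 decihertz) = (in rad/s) 202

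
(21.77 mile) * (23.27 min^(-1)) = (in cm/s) 1.359e+06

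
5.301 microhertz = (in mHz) 0.005301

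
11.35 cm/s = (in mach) 0.0003333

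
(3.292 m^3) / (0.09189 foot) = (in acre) 0.02904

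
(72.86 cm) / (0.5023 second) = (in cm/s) 145.1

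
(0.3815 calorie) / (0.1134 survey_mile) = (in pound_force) 0.001966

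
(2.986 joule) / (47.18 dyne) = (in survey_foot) 2.076e+04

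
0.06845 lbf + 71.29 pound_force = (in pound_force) 71.36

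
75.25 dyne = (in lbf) 0.0001692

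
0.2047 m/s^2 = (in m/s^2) 0.2047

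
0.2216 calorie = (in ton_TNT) 2.216e-10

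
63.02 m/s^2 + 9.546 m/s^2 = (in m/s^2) 72.57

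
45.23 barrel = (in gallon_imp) 1582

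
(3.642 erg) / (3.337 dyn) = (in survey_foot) 0.03581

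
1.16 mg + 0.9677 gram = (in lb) 0.002136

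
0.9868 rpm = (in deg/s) 5.921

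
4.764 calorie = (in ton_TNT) 4.764e-09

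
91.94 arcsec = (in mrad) 0.4457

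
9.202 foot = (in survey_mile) 0.001743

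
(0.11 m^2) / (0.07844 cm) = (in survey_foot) 460.1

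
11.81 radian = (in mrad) 1.181e+04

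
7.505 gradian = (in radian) 0.1179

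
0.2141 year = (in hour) 1876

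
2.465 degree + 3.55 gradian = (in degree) 5.66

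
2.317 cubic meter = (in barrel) 14.57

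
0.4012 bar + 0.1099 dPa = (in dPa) 4.012e+05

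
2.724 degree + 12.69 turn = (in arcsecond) 1.646e+07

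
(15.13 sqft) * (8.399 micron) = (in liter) 0.01181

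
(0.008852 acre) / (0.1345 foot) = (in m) 873.8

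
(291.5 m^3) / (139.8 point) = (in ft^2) 6.362e+04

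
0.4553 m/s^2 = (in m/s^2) 0.4553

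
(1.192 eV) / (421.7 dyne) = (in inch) 1.783e-15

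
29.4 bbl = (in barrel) 29.4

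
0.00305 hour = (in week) 1.815e-05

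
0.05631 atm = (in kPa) 5.706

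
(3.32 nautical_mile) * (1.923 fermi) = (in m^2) 1.182e-11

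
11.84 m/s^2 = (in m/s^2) 11.84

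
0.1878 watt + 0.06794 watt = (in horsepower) 0.000343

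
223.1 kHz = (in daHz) 2.231e+04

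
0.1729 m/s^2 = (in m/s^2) 0.1729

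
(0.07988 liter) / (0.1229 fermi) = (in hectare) 6.5e+07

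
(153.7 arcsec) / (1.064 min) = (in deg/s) 0.0006688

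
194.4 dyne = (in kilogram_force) 0.0001982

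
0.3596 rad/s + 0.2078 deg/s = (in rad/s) 0.3632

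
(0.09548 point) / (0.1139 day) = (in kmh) 1.232e-08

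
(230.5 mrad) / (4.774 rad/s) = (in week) 7.983e-08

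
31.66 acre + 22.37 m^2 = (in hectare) 12.81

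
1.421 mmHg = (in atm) 0.00187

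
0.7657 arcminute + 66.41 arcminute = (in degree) 1.12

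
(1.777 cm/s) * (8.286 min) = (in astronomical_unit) 5.906e-11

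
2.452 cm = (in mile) 1.524e-05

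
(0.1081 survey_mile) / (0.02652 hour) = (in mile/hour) 4.076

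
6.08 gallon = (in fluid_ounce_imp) 810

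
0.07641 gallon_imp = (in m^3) 0.0003474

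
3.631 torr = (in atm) 0.004778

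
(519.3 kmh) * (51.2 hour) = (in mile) 1.652e+04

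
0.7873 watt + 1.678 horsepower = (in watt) 1252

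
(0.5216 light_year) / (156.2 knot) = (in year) 1.947e+06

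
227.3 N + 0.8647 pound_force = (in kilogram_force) 23.57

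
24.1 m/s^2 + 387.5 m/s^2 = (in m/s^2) 411.6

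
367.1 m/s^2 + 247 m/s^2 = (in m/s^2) 614.1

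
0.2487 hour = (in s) 895.3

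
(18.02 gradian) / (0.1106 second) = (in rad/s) 2.559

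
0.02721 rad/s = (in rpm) 0.2598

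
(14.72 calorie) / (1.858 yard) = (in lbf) 8.15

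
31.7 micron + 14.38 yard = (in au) 8.79e-11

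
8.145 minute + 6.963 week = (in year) 0.1336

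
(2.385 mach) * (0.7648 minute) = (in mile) 23.16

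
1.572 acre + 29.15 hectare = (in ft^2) 3.206e+06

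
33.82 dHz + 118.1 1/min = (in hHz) 0.0535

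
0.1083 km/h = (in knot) 0.05848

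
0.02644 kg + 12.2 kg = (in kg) 12.23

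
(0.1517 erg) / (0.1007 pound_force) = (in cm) 3.387e-06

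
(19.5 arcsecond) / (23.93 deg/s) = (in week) 3.743e-10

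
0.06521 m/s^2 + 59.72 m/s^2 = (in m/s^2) 59.79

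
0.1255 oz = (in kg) 0.003558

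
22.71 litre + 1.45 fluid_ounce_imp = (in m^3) 0.02275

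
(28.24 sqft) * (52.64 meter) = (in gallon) 3.648e+04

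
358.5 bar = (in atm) 353.8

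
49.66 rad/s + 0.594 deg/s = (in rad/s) 49.67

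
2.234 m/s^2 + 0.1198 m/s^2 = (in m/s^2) 2.354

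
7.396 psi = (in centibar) 50.99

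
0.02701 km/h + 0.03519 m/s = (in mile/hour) 0.0955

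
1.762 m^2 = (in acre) 0.0004354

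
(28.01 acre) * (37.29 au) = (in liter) 6.323e+20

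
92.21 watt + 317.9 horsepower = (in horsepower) 318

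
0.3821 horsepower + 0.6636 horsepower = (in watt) 779.8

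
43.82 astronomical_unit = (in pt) 1.858e+16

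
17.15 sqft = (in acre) 0.0003937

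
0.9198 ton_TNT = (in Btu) 3.648e+06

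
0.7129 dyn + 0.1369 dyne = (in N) 8.498e-06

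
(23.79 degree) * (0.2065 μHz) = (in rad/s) 8.574e-08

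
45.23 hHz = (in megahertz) 0.004523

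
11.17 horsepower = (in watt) 8329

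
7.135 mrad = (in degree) 0.4088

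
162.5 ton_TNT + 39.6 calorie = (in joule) 6.799e+11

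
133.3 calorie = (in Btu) 0.5286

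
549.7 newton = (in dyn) 5.497e+07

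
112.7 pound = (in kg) 51.12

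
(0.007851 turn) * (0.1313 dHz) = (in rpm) 0.006185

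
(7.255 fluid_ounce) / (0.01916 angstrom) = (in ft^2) 1.205e+09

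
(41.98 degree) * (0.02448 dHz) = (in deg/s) 0.1028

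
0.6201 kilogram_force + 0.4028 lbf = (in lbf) 1.77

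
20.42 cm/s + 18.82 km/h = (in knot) 10.56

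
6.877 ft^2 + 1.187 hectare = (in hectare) 1.187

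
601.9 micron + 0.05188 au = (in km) 7.761e+06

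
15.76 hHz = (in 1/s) 1576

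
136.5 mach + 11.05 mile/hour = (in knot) 9.036e+04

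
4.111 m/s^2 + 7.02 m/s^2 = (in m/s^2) 11.13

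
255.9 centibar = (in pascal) 2.559e+05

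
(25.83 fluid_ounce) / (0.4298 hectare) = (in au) 1.188e-18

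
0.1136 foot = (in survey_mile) 2.152e-05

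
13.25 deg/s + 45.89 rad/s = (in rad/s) 46.12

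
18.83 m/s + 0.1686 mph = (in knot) 36.75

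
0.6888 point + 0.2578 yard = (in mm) 236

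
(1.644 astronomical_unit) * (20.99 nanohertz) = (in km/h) 1.858e+04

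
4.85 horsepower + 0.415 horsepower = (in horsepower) 5.265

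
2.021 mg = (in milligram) 2.021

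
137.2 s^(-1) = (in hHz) 1.372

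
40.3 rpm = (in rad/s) 4.22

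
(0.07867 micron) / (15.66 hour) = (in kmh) 5.024e-12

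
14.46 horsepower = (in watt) 1.078e+04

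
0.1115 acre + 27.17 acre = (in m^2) 1.104e+05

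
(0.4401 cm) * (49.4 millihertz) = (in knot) 0.0004226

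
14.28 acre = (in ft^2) 6.22e+05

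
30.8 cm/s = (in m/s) 0.308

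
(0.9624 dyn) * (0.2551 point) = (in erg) 0.008661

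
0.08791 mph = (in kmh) 0.1415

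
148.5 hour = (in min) 8910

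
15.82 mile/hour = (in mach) 0.02077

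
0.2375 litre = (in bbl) 0.001494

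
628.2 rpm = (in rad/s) 65.78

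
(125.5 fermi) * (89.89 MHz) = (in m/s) 1.128e-05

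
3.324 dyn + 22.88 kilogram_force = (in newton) 224.4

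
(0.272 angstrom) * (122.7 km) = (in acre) 8.247e-10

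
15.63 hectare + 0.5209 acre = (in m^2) 1.584e+05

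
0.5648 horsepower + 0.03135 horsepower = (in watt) 444.5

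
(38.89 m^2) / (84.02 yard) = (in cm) 50.62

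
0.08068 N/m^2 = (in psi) 1.17e-05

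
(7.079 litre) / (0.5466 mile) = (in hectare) 8.047e-10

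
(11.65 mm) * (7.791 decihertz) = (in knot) 0.01764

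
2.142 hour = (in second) 7711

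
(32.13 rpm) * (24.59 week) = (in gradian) 3.186e+09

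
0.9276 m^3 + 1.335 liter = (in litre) 928.9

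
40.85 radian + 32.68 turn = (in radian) 246.2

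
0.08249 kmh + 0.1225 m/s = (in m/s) 0.1454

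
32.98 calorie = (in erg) 1.38e+09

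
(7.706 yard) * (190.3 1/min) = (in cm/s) 2235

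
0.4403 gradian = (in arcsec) 1427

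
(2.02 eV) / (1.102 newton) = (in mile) 1.825e-22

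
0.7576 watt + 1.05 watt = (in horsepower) 0.002424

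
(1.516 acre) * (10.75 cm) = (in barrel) 4148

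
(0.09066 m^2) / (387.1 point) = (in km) 0.0006639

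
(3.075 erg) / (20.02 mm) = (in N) 1.536e-05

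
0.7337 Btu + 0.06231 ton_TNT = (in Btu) 2.471e+05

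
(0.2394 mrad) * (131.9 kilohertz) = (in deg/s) 1809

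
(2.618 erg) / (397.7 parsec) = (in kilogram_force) 2.175e-27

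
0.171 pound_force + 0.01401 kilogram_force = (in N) 0.898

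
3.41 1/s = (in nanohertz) 3.41e+09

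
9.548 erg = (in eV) 5.959e+12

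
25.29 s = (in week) 4.182e-05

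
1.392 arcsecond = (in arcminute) 0.0232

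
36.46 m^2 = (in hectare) 0.003646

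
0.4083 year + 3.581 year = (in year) 3.989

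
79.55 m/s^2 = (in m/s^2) 79.55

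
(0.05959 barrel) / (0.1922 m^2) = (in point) 139.7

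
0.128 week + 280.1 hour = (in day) 12.57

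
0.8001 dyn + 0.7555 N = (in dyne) 7.555e+04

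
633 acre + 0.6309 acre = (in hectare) 256.4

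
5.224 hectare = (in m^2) 5.224e+04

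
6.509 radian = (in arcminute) 2.238e+04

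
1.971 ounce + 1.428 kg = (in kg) 1.484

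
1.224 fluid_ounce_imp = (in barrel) 0.0002187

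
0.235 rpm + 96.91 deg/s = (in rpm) 16.39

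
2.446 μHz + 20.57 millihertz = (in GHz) 2.057e-11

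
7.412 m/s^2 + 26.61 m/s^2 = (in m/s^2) 34.02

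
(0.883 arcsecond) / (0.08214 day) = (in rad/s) 6.032e-10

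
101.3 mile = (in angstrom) 1.63e+15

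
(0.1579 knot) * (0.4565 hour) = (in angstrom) 1.335e+12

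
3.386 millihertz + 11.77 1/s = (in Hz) 11.77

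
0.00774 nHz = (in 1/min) 4.644e-10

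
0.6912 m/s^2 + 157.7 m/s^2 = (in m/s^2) 158.4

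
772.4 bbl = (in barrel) 772.4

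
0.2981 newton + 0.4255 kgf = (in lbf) 1.005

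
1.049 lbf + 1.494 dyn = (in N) 4.666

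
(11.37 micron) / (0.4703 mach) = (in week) 1.174e-13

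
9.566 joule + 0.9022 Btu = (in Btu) 0.9113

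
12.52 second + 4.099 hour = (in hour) 4.102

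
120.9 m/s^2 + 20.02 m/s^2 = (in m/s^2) 140.9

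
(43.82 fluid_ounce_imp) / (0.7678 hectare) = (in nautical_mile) 8.756e-11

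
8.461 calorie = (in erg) 3.54e+08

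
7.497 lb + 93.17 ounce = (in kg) 6.042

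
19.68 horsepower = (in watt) 1.468e+04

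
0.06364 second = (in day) 7.366e-07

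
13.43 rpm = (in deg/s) 80.58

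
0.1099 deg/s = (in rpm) 0.01832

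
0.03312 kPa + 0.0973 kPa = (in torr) 0.9782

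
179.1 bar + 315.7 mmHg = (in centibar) 1.795e+04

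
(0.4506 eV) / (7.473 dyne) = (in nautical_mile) 5.216e-19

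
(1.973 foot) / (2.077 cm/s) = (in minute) 0.4826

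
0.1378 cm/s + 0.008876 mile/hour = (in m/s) 0.005346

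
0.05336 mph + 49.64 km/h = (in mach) 0.04057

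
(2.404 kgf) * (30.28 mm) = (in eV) 4.456e+18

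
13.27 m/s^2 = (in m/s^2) 13.27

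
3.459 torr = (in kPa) 0.4612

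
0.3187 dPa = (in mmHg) 0.000239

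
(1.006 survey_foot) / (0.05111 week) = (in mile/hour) 2.219e-05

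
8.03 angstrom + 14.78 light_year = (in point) 3.964e+20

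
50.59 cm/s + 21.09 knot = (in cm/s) 1136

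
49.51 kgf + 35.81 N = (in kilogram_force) 53.16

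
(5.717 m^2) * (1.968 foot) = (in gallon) 905.9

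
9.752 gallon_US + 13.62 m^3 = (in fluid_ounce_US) 4.618e+05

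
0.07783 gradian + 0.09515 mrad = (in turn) 0.0002097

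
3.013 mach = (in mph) 2295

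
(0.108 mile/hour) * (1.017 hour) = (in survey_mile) 0.1098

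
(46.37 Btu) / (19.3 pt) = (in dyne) 7.185e+11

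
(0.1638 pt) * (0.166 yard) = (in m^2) 8.771e-06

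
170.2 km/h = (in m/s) 47.28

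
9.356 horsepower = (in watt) 6977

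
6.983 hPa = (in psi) 0.1013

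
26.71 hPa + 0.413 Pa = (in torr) 20.04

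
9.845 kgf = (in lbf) 21.7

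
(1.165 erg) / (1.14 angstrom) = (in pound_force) 229.7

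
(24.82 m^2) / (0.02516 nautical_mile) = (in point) 1510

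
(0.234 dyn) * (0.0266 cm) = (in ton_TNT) 1.488e-19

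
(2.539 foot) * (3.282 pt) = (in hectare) 8.96e-08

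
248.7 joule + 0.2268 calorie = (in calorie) 59.67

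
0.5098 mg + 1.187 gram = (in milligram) 1188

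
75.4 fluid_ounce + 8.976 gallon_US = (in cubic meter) 0.03621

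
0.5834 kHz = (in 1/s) 583.4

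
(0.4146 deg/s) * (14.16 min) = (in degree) 352.2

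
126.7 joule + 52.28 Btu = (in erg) 5.529e+11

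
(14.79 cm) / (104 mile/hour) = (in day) 3.682e-08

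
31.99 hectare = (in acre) 79.05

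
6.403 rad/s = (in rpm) 61.14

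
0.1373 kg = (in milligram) 1.373e+05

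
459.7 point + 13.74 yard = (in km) 0.01273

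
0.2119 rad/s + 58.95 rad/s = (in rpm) 565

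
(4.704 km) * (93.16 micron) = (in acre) 0.0001083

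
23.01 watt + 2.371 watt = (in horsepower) 0.03404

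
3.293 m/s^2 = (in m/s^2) 3.293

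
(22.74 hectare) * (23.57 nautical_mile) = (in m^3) 9.926e+09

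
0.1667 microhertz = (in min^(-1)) 1e-05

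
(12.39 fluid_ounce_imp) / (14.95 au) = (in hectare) 1.574e-20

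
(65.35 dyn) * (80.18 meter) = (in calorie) 0.01252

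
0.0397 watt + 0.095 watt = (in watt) 0.1347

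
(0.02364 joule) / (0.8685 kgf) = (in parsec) 8.995e-20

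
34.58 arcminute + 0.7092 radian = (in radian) 0.7193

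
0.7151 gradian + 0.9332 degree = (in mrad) 27.52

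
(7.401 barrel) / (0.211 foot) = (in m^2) 18.3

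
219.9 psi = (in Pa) 1.516e+06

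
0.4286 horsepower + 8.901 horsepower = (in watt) 6957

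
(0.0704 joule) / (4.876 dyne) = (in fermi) 1.444e+18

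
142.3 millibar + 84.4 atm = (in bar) 85.66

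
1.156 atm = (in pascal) 1.171e+05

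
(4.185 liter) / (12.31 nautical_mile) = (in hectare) 1.836e-11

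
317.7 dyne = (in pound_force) 0.0007142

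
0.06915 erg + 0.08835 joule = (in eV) 5.514e+17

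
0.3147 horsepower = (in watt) 234.7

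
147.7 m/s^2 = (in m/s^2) 147.7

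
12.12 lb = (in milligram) 5.498e+06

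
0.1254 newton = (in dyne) 1.254e+04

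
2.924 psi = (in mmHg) 151.2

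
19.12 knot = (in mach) 0.02889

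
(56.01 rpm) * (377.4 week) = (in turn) 2.131e+08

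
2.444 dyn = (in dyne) 2.444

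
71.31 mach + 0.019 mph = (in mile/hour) 5.432e+04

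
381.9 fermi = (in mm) 3.819e-10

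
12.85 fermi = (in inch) 5.059e-13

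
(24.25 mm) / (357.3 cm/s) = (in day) 7.855e-08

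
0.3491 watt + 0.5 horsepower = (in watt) 373.2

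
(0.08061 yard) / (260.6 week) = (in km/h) 1.684e-09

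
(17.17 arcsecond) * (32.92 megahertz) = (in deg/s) 1.57e+05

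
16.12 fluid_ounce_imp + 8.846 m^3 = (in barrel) 55.64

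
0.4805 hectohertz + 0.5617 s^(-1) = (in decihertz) 486.1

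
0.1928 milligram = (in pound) 4.251e-07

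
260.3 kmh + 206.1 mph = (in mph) 367.8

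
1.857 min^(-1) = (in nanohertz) 3.095e+07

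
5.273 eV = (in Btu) 8.007e-22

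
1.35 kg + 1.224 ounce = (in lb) 3.053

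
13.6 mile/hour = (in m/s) 6.08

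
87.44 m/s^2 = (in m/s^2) 87.44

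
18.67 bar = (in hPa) 1.867e+04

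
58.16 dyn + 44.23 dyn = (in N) 0.001024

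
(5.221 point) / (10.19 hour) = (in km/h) 1.808e-07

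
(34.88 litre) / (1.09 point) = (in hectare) 0.009071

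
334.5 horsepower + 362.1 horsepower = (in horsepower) 696.6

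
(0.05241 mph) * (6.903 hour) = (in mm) 5.822e+05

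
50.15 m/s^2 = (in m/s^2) 50.15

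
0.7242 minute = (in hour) 0.01207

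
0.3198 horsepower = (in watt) 238.5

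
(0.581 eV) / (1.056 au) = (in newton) 5.892e-31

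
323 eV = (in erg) 5.175e-10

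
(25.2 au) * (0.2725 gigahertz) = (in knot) 1.997e+21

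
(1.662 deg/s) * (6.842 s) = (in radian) 0.1985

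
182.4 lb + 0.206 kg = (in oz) 2926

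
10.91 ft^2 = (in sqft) 10.91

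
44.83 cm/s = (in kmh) 1.614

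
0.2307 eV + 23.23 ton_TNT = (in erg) 9.719e+17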